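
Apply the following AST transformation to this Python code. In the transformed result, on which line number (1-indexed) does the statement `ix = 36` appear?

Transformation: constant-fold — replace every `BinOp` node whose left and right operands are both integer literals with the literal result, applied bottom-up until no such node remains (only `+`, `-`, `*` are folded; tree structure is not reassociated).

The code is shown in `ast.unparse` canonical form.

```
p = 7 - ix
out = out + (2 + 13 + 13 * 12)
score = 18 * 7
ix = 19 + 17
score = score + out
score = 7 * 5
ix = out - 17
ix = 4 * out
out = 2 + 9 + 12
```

Transformed code:
p = 7 - ix
out = out + 171
score = 126
ix = 36
score = score + out
score = 35
ix = out - 17
ix = 4 * out
out = 23

4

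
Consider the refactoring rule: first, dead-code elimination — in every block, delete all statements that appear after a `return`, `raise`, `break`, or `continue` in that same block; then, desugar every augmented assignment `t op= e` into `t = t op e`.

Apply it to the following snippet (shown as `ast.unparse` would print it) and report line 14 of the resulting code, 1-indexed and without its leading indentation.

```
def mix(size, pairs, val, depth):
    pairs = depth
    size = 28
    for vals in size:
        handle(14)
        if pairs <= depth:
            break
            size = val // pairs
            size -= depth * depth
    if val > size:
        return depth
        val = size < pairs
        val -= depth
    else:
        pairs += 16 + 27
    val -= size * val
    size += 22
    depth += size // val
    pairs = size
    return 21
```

Transformed code:
def mix(size, pairs, val, depth):
    pairs = depth
    size = 28
    for vals in size:
        handle(14)
        if pairs <= depth:
            break
    if val > size:
        return depth
    else:
        pairs = pairs + (16 + 27)
    val = val - size * val
    size = size + 22
    depth = depth + size // val
    pairs = size
    return 21

depth = depth + size // val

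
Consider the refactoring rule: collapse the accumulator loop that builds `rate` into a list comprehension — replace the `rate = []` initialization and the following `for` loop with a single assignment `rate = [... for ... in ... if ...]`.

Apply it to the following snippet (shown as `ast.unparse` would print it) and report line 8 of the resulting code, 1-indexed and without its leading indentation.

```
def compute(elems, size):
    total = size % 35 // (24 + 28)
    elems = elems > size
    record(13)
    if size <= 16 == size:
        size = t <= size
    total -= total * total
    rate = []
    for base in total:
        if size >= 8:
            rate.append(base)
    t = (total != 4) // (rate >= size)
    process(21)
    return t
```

Transformed code:
def compute(elems, size):
    total = size % 35 // (24 + 28)
    elems = elems > size
    record(13)
    if size <= 16 == size:
        size = t <= size
    total -= total * total
    rate = [base for base in total if size >= 8]
    t = (total != 4) // (rate >= size)
    process(21)
    return t

rate = [base for base in total if size >= 8]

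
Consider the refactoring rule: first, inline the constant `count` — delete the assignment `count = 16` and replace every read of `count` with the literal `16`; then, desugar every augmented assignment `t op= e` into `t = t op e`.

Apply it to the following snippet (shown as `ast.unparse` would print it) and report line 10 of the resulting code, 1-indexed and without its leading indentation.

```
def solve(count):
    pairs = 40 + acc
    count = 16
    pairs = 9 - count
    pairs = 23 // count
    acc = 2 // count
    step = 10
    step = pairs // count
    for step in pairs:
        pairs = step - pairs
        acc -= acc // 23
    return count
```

Transformed code:
def solve(count):
    pairs = 40 + acc
    pairs = 9 - 16
    pairs = 23 // 16
    acc = 2 // 16
    step = 10
    step = pairs // 16
    for step in pairs:
        pairs = step - pairs
        acc = acc - acc // 23
    return 16

acc = acc - acc // 23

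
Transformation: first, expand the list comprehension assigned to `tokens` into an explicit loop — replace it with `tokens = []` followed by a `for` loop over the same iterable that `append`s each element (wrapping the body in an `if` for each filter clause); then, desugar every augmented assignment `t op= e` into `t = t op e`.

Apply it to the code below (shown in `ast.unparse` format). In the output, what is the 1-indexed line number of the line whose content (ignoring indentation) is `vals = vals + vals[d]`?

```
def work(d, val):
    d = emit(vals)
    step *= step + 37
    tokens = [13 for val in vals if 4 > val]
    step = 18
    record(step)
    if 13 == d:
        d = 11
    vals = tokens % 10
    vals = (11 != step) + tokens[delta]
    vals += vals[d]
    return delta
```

14

Transformed code:
def work(d, val):
    d = emit(vals)
    step = step * (step + 37)
    tokens = []
    for val in vals:
        if 4 > val:
            tokens.append(13)
    step = 18
    record(step)
    if 13 == d:
        d = 11
    vals = tokens % 10
    vals = (11 != step) + tokens[delta]
    vals = vals + vals[d]
    return delta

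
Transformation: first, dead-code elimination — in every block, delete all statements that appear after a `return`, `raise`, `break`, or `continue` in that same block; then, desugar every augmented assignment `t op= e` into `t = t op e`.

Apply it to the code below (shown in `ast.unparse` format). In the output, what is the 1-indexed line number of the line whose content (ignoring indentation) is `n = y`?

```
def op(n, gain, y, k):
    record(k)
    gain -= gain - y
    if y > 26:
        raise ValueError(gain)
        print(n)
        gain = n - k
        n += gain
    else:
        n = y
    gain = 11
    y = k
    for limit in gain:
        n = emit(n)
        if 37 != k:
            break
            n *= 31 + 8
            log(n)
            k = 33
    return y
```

Transformed code:
def op(n, gain, y, k):
    record(k)
    gain = gain - (gain - y)
    if y > 26:
        raise ValueError(gain)
    else:
        n = y
    gain = 11
    y = k
    for limit in gain:
        n = emit(n)
        if 37 != k:
            break
    return y

7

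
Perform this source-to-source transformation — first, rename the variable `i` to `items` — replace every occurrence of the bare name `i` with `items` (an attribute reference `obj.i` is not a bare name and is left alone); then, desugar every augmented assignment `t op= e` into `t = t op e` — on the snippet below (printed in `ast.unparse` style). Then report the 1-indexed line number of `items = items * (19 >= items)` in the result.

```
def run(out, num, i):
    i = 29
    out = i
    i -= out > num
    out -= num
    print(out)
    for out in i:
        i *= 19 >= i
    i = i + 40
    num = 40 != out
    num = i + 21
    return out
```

8

Transformed code:
def run(out, num, items):
    items = 29
    out = items
    items = items - (out > num)
    out = out - num
    print(out)
    for out in items:
        items = items * (19 >= items)
    items = items + 40
    num = 40 != out
    num = items + 21
    return out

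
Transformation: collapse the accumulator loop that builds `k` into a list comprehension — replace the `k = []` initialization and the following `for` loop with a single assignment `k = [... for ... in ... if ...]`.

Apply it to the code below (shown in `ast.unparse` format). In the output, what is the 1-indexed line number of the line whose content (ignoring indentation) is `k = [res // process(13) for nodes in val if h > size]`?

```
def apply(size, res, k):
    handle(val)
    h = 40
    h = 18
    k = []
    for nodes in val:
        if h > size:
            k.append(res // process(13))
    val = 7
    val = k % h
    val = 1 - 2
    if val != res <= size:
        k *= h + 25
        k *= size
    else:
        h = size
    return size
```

Transformed code:
def apply(size, res, k):
    handle(val)
    h = 40
    h = 18
    k = [res // process(13) for nodes in val if h > size]
    val = 7
    val = k % h
    val = 1 - 2
    if val != res <= size:
        k *= h + 25
        k *= size
    else:
        h = size
    return size

5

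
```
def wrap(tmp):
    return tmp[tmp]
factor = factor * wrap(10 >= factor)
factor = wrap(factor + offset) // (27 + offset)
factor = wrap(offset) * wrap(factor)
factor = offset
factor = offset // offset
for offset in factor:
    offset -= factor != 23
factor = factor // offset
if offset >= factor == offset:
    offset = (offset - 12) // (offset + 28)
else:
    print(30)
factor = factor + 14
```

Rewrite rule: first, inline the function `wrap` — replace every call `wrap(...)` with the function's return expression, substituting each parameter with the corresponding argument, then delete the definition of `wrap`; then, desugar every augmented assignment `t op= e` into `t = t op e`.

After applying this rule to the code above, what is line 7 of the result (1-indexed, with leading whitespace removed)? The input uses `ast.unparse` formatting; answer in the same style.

Transformed code:
factor = factor * (10 >= factor)[10 >= factor]
factor = (factor + offset)[factor + offset] // (27 + offset)
factor = offset[offset] * factor[factor]
factor = offset
factor = offset // offset
for offset in factor:
    offset = offset - (factor != 23)
factor = factor // offset
if offset >= factor == offset:
    offset = (offset - 12) // (offset + 28)
else:
    print(30)
factor = factor + 14

offset = offset - (factor != 23)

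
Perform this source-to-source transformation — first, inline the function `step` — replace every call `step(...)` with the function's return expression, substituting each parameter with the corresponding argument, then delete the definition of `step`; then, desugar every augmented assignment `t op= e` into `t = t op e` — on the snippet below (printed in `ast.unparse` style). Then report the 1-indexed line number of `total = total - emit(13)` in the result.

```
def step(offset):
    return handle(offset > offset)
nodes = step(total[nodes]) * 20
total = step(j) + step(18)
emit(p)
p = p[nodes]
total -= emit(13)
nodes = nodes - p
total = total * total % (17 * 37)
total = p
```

Transformed code:
nodes = handle(total[nodes] > total[nodes]) * 20
total = handle(j > j) + handle(18 > 18)
emit(p)
p = p[nodes]
total = total - emit(13)
nodes = nodes - p
total = total * total % (17 * 37)
total = p

5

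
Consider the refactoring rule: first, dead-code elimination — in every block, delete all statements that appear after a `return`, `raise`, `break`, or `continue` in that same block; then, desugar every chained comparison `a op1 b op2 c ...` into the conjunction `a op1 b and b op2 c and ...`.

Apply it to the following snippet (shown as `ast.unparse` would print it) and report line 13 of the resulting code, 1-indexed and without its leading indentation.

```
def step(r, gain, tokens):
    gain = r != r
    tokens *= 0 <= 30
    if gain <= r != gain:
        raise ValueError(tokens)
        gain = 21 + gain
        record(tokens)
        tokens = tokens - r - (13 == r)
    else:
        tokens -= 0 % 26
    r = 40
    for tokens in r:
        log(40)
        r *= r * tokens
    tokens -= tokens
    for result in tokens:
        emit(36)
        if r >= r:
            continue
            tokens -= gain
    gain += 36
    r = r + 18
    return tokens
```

Transformed code:
def step(r, gain, tokens):
    gain = r != r
    tokens *= 0 <= 30
    if gain <= r and r != gain:
        raise ValueError(tokens)
    else:
        tokens -= 0 % 26
    r = 40
    for tokens in r:
        log(40)
        r *= r * tokens
    tokens -= tokens
    for result in tokens:
        emit(36)
        if r >= r:
            continue
    gain += 36
    r = r + 18
    return tokens

for result in tokens:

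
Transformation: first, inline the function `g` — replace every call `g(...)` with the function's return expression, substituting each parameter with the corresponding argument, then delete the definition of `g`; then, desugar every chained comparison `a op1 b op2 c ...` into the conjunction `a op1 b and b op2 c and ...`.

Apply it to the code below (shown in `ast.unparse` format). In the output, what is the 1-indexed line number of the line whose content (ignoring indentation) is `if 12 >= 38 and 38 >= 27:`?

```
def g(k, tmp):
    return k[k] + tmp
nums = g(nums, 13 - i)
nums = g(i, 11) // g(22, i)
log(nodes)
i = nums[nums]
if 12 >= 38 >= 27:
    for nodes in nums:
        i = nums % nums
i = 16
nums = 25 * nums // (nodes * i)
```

5

Transformed code:
nums = nums[nums] + (13 - i)
nums = (i[i] + 11) // (22[22] + i)
log(nodes)
i = nums[nums]
if 12 >= 38 and 38 >= 27:
    for nodes in nums:
        i = nums % nums
i = 16
nums = 25 * nums // (nodes * i)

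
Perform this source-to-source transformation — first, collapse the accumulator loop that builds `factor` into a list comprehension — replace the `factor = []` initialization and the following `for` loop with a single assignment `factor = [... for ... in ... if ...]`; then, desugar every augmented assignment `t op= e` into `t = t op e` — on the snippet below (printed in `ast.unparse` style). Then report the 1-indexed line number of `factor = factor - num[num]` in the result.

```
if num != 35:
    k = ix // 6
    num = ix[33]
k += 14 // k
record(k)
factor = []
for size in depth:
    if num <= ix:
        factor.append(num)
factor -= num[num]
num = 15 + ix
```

Transformed code:
if num != 35:
    k = ix // 6
    num = ix[33]
k = k + 14 // k
record(k)
factor = [num for size in depth if num <= ix]
factor = factor - num[num]
num = 15 + ix

7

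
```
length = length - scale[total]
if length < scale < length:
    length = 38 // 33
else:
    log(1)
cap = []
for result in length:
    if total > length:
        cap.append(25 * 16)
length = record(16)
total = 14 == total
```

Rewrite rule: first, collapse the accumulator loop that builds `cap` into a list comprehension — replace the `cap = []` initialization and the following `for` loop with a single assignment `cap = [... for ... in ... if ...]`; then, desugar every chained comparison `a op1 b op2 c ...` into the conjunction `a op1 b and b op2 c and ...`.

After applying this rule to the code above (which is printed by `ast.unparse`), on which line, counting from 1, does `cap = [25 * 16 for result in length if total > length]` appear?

6

Transformed code:
length = length - scale[total]
if length < scale and scale < length:
    length = 38 // 33
else:
    log(1)
cap = [25 * 16 for result in length if total > length]
length = record(16)
total = 14 == total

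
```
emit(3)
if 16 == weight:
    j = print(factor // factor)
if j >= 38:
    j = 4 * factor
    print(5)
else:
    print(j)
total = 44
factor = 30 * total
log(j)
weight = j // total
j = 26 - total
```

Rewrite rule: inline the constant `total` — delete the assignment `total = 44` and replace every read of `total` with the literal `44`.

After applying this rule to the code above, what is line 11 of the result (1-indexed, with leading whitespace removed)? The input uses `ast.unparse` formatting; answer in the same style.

weight = j // 44

Transformed code:
emit(3)
if 16 == weight:
    j = print(factor // factor)
if j >= 38:
    j = 4 * factor
    print(5)
else:
    print(j)
factor = 30 * 44
log(j)
weight = j // 44
j = 26 - 44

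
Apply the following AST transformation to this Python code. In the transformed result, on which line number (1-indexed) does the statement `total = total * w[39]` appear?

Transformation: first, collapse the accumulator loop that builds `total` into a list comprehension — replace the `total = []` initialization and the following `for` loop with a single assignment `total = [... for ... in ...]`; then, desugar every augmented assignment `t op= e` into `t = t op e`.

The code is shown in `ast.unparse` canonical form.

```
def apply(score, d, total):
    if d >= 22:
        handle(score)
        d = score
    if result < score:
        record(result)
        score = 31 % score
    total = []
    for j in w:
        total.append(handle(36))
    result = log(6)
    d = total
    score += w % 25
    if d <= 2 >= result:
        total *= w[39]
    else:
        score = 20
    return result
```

Transformed code:
def apply(score, d, total):
    if d >= 22:
        handle(score)
        d = score
    if result < score:
        record(result)
        score = 31 % score
    total = [handle(36) for j in w]
    result = log(6)
    d = total
    score = score + w % 25
    if d <= 2 >= result:
        total = total * w[39]
    else:
        score = 20
    return result

13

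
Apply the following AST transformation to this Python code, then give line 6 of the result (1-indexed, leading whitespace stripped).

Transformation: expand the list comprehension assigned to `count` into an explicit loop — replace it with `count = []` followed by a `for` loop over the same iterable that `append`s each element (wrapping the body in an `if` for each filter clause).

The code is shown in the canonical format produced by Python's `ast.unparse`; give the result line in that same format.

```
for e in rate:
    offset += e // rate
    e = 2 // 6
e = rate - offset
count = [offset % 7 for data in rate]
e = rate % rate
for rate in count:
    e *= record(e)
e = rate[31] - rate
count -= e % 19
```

for data in rate:

Transformed code:
for e in rate:
    offset += e // rate
    e = 2 // 6
e = rate - offset
count = []
for data in rate:
    count.append(offset % 7)
e = rate % rate
for rate in count:
    e *= record(e)
e = rate[31] - rate
count -= e % 19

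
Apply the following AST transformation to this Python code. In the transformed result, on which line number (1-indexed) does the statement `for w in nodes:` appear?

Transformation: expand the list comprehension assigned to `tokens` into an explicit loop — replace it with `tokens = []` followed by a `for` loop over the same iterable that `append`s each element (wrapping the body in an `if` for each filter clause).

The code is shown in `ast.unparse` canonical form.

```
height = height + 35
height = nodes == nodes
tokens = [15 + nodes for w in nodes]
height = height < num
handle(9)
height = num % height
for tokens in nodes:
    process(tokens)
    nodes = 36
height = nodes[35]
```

Transformed code:
height = height + 35
height = nodes == nodes
tokens = []
for w in nodes:
    tokens.append(15 + nodes)
height = height < num
handle(9)
height = num % height
for tokens in nodes:
    process(tokens)
    nodes = 36
height = nodes[35]

4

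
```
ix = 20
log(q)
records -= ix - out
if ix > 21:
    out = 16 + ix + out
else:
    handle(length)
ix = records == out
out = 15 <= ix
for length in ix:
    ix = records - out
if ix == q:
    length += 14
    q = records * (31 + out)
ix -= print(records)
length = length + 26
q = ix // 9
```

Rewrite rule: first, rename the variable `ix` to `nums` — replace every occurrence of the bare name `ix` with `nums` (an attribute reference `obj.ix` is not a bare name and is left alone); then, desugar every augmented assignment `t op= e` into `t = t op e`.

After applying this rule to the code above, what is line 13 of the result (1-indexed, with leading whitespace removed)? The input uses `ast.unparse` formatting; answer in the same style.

length = length + 14

Transformed code:
nums = 20
log(q)
records = records - (nums - out)
if nums > 21:
    out = 16 + nums + out
else:
    handle(length)
nums = records == out
out = 15 <= nums
for length in nums:
    nums = records - out
if nums == q:
    length = length + 14
    q = records * (31 + out)
nums = nums - print(records)
length = length + 26
q = nums // 9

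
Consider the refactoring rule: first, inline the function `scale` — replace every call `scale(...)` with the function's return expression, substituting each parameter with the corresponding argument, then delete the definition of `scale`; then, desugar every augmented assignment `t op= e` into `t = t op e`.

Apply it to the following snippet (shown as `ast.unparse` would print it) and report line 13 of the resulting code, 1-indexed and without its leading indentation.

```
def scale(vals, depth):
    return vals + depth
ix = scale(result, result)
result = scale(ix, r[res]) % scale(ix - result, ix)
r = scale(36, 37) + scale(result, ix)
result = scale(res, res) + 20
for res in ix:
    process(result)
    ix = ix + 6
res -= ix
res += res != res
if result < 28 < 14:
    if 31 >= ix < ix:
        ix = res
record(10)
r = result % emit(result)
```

Transformed code:
ix = result + result
result = (ix + r[res]) % (ix - result + ix)
r = 36 + 37 + (result + ix)
result = res + res + 20
for res in ix:
    process(result)
    ix = ix + 6
res = res - ix
res = res + (res != res)
if result < 28 < 14:
    if 31 >= ix < ix:
        ix = res
record(10)
r = result % emit(result)

record(10)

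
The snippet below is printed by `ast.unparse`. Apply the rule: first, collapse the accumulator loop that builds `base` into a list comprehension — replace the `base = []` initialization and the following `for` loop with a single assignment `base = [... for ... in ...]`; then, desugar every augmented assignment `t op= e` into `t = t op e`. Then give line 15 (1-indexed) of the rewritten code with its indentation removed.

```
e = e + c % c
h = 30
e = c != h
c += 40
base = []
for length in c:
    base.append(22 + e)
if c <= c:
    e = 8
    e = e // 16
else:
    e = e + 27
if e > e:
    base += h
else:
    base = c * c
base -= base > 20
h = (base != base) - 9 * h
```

Transformed code:
e = e + c % c
h = 30
e = c != h
c = c + 40
base = [22 + e for length in c]
if c <= c:
    e = 8
    e = e // 16
else:
    e = e + 27
if e > e:
    base = base + h
else:
    base = c * c
base = base - (base > 20)
h = (base != base) - 9 * h

base = base - (base > 20)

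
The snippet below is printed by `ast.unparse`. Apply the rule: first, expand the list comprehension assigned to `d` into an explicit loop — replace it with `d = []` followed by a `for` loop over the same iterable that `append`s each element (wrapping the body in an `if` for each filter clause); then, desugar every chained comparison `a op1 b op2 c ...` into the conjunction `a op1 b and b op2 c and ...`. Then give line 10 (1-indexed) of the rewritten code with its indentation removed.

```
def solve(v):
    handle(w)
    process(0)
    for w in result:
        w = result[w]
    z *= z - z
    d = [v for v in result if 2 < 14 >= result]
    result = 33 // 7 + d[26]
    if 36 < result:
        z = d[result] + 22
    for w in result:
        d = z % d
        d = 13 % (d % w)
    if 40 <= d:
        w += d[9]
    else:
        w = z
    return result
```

d.append(v)

Transformed code:
def solve(v):
    handle(w)
    process(0)
    for w in result:
        w = result[w]
    z *= z - z
    d = []
    for v in result:
        if 2 < 14 and 14 >= result:
            d.append(v)
    result = 33 // 7 + d[26]
    if 36 < result:
        z = d[result] + 22
    for w in result:
        d = z % d
        d = 13 % (d % w)
    if 40 <= d:
        w += d[9]
    else:
        w = z
    return result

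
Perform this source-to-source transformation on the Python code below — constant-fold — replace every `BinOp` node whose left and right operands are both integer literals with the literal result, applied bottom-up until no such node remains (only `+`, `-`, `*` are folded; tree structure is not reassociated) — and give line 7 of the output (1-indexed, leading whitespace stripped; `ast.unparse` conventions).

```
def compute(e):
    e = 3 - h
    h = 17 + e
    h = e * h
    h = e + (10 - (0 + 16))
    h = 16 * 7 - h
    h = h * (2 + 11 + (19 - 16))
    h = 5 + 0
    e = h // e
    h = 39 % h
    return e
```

h = h * 16

Transformed code:
def compute(e):
    e = 3 - h
    h = 17 + e
    h = e * h
    h = e + -6
    h = 112 - h
    h = h * 16
    h = 5
    e = h // e
    h = 39 % h
    return e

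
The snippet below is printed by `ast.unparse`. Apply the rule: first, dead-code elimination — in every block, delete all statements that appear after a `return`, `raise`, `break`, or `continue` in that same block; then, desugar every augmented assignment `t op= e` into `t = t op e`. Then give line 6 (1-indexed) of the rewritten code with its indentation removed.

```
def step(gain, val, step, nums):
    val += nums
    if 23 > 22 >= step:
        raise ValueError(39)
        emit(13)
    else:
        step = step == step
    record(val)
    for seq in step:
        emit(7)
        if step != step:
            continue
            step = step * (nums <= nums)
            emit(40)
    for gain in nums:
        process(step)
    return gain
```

step = step == step

Transformed code:
def step(gain, val, step, nums):
    val = val + nums
    if 23 > 22 >= step:
        raise ValueError(39)
    else:
        step = step == step
    record(val)
    for seq in step:
        emit(7)
        if step != step:
            continue
    for gain in nums:
        process(step)
    return gain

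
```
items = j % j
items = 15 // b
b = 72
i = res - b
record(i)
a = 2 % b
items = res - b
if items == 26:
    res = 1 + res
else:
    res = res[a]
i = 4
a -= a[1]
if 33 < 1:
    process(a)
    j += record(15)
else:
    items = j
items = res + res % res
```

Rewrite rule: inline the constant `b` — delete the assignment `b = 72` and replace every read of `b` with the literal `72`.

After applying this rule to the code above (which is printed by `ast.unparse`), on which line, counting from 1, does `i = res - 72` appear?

Transformed code:
items = j % j
items = 15 // 72
i = res - 72
record(i)
a = 2 % 72
items = res - 72
if items == 26:
    res = 1 + res
else:
    res = res[a]
i = 4
a -= a[1]
if 33 < 1:
    process(a)
    j += record(15)
else:
    items = j
items = res + res % res

3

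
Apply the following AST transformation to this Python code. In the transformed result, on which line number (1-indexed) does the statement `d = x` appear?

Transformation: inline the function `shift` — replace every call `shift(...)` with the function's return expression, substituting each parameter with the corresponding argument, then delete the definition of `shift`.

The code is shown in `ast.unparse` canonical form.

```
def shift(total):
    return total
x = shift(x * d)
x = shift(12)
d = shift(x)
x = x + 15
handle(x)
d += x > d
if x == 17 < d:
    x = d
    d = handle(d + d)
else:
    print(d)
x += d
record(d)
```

3

Transformed code:
x = x * d
x = 12
d = x
x = x + 15
handle(x)
d += x > d
if x == 17 < d:
    x = d
    d = handle(d + d)
else:
    print(d)
x += d
record(d)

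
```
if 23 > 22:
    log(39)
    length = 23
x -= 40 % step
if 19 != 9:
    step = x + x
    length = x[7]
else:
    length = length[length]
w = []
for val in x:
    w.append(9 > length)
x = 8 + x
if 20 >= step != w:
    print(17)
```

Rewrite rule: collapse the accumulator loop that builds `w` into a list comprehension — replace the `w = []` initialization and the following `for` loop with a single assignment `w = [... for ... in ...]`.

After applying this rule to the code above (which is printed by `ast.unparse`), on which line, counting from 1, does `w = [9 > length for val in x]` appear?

10

Transformed code:
if 23 > 22:
    log(39)
    length = 23
x -= 40 % step
if 19 != 9:
    step = x + x
    length = x[7]
else:
    length = length[length]
w = [9 > length for val in x]
x = 8 + x
if 20 >= step != w:
    print(17)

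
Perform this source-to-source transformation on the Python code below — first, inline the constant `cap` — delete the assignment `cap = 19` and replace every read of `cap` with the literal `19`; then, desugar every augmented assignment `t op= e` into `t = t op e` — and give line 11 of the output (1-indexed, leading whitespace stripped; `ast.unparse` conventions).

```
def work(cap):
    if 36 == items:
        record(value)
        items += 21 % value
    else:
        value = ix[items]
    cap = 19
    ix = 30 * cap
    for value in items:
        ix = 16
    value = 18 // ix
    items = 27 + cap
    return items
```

items = 27 + 19

Transformed code:
def work(cap):
    if 36 == items:
        record(value)
        items = items + 21 % value
    else:
        value = ix[items]
    ix = 30 * 19
    for value in items:
        ix = 16
    value = 18 // ix
    items = 27 + 19
    return items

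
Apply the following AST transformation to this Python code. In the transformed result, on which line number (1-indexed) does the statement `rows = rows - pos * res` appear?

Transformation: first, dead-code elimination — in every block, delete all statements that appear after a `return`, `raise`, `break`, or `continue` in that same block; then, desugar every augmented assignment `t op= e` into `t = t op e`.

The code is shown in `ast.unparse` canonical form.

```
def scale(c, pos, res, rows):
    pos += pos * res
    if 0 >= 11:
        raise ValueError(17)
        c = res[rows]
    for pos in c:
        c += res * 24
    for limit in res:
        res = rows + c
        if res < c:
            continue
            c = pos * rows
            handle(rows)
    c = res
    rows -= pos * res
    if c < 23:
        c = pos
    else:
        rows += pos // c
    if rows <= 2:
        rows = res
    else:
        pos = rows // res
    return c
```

12

Transformed code:
def scale(c, pos, res, rows):
    pos = pos + pos * res
    if 0 >= 11:
        raise ValueError(17)
    for pos in c:
        c = c + res * 24
    for limit in res:
        res = rows + c
        if res < c:
            continue
    c = res
    rows = rows - pos * res
    if c < 23:
        c = pos
    else:
        rows = rows + pos // c
    if rows <= 2:
        rows = res
    else:
        pos = rows // res
    return c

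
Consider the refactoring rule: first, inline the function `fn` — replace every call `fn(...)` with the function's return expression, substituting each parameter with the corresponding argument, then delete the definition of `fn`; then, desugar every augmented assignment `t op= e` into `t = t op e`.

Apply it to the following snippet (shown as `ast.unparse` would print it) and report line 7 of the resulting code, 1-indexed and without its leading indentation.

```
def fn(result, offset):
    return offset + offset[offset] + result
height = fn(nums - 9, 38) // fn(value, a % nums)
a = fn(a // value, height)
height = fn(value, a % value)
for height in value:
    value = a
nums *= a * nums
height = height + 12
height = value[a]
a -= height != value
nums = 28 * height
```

Transformed code:
height = (38 + 38[38] + (nums - 9)) // (a % nums + (a % nums)[a % nums] + value)
a = height + height[height] + a // value
height = a % value + (a % value)[a % value] + value
for height in value:
    value = a
nums = nums * (a * nums)
height = height + 12
height = value[a]
a = a - (height != value)
nums = 28 * height

height = height + 12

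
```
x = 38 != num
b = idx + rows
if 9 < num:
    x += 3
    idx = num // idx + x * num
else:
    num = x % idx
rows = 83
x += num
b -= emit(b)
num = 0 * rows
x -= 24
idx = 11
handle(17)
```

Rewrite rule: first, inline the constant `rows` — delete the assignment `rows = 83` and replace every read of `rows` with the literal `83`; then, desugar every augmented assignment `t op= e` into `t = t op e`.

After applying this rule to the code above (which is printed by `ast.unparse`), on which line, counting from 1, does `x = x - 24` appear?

11

Transformed code:
x = 38 != num
b = idx + 83
if 9 < num:
    x = x + 3
    idx = num // idx + x * num
else:
    num = x % idx
x = x + num
b = b - emit(b)
num = 0 * 83
x = x - 24
idx = 11
handle(17)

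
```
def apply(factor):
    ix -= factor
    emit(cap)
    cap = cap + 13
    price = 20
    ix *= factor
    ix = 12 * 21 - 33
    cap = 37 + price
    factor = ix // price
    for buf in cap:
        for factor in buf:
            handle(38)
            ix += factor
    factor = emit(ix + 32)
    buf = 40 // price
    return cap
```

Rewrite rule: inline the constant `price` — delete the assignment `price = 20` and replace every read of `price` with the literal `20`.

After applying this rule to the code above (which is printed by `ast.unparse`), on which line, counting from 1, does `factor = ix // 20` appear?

8

Transformed code:
def apply(factor):
    ix -= factor
    emit(cap)
    cap = cap + 13
    ix *= factor
    ix = 12 * 21 - 33
    cap = 37 + 20
    factor = ix // 20
    for buf in cap:
        for factor in buf:
            handle(38)
            ix += factor
    factor = emit(ix + 32)
    buf = 40 // 20
    return cap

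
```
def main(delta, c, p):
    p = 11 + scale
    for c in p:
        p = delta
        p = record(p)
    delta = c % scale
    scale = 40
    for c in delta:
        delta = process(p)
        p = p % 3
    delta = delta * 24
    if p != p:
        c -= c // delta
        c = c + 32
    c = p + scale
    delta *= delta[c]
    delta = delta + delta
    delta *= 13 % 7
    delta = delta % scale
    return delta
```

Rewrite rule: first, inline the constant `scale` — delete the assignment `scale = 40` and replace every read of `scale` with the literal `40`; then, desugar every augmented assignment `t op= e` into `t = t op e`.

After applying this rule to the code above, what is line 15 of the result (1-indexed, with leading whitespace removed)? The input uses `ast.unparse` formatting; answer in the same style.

Transformed code:
def main(delta, c, p):
    p = 11 + 40
    for c in p:
        p = delta
        p = record(p)
    delta = c % 40
    for c in delta:
        delta = process(p)
        p = p % 3
    delta = delta * 24
    if p != p:
        c = c - c // delta
        c = c + 32
    c = p + 40
    delta = delta * delta[c]
    delta = delta + delta
    delta = delta * (13 % 7)
    delta = delta % 40
    return delta

delta = delta * delta[c]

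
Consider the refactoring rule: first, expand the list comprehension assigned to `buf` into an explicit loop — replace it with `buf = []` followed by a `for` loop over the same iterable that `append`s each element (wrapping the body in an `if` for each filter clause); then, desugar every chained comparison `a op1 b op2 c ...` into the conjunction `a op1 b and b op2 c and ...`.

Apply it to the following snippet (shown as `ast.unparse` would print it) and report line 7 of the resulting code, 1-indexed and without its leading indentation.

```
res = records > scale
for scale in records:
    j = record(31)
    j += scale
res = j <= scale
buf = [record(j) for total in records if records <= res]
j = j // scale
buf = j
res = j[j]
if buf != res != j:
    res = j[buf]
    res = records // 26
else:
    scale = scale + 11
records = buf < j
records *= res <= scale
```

Transformed code:
res = records > scale
for scale in records:
    j = record(31)
    j += scale
res = j <= scale
buf = []
for total in records:
    if records <= res:
        buf.append(record(j))
j = j // scale
buf = j
res = j[j]
if buf != res and res != j:
    res = j[buf]
    res = records // 26
else:
    scale = scale + 11
records = buf < j
records *= res <= scale

for total in records:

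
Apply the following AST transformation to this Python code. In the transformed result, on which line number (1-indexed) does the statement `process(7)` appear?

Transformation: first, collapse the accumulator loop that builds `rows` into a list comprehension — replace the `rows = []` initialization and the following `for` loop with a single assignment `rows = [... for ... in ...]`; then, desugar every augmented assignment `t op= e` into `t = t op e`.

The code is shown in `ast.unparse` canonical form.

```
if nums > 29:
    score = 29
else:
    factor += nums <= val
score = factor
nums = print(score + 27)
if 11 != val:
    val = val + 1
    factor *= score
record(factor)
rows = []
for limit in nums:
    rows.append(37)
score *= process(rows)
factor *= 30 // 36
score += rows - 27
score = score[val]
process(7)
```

Transformed code:
if nums > 29:
    score = 29
else:
    factor = factor + (nums <= val)
score = factor
nums = print(score + 27)
if 11 != val:
    val = val + 1
    factor = factor * score
record(factor)
rows = [37 for limit in nums]
score = score * process(rows)
factor = factor * (30 // 36)
score = score + (rows - 27)
score = score[val]
process(7)

16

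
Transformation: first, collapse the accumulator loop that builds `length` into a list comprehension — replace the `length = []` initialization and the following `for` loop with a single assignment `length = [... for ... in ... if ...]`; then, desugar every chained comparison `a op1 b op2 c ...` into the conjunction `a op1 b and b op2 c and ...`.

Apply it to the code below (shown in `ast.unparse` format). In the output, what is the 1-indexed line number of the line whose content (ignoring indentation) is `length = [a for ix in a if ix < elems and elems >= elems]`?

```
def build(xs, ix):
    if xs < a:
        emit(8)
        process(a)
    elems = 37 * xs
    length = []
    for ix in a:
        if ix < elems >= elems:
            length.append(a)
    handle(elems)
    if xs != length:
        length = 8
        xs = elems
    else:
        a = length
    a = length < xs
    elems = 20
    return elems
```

Transformed code:
def build(xs, ix):
    if xs < a:
        emit(8)
        process(a)
    elems = 37 * xs
    length = [a for ix in a if ix < elems and elems >= elems]
    handle(elems)
    if xs != length:
        length = 8
        xs = elems
    else:
        a = length
    a = length < xs
    elems = 20
    return elems

6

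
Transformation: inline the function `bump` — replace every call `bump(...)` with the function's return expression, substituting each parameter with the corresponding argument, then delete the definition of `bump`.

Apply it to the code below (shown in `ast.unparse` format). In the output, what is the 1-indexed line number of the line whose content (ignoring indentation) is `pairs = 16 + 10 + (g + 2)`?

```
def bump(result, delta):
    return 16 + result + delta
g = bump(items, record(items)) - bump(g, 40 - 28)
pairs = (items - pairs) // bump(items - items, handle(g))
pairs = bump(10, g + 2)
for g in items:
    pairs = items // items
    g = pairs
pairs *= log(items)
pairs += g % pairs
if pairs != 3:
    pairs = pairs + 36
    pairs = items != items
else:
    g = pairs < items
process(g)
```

3

Transformed code:
g = 16 + items + record(items) - (16 + g + (40 - 28))
pairs = (items - pairs) // (16 + (items - items) + handle(g))
pairs = 16 + 10 + (g + 2)
for g in items:
    pairs = items // items
    g = pairs
pairs *= log(items)
pairs += g % pairs
if pairs != 3:
    pairs = pairs + 36
    pairs = items != items
else:
    g = pairs < items
process(g)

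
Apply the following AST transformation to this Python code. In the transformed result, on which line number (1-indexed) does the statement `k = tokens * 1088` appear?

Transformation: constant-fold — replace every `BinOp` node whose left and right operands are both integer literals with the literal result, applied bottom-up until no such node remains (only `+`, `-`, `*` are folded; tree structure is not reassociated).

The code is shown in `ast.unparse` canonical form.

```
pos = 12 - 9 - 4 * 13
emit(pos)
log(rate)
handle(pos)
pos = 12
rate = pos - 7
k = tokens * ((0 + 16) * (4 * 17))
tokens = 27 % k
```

Transformed code:
pos = -49
emit(pos)
log(rate)
handle(pos)
pos = 12
rate = pos - 7
k = tokens * 1088
tokens = 27 % k

7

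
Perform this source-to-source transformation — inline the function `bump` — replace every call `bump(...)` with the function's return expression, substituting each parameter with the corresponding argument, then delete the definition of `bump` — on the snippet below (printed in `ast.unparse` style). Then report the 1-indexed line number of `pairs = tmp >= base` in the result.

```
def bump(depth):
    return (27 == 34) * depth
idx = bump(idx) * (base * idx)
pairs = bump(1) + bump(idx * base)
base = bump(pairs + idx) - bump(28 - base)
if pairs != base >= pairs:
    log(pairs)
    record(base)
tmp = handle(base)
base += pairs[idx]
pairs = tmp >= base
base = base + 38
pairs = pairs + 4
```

Transformed code:
idx = (27 == 34) * idx * (base * idx)
pairs = (27 == 34) * 1 + (27 == 34) * (idx * base)
base = (27 == 34) * (pairs + idx) - (27 == 34) * (28 - base)
if pairs != base >= pairs:
    log(pairs)
    record(base)
tmp = handle(base)
base += pairs[idx]
pairs = tmp >= base
base = base + 38
pairs = pairs + 4

9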